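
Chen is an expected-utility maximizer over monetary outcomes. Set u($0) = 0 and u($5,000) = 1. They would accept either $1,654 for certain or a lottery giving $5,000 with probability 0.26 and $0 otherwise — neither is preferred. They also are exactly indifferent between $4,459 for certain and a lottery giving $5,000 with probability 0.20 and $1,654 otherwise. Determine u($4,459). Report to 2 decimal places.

0.41

First, u($1,654) = 0.26·u($5,000) + 0.74·u($0) = 0.26.
Then u($4,459) = 0.20·u($5,000) + 0.80·u($1,654) = 0.20·1.00 + 0.80·0.26 = 0.4080.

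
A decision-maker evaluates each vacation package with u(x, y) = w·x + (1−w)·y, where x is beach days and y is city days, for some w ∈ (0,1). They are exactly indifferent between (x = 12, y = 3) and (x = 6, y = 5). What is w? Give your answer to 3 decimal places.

w = 0.250

u(12,3) = u(6,5) means w·12 + (1−w)·3 = w·6 + (1−w)·5.
w·(12−6) = (1−w)·(5−3), i.e. w·6 = (1−w)·2.
The marginal rate of substitution is 2/6, so w = 2/(6+2) = 0.250.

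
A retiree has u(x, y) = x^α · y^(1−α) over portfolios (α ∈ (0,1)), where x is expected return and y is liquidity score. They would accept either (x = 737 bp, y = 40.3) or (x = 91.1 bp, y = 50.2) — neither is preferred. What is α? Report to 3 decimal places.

Set the two utilities equal: 737^α·40.3^(1−α) = 91.1^α·50.2^(1−α).
Rearrange to (737/91.1)^α = (50.2/40.3)^(1−α) and take logs: α·2.090630 = (1−α)·0.219664.
Thus α·(2.310294) = 0.219664, so α = 0.219664/2.310294 ≈ 0.095.

α ≈ 0.095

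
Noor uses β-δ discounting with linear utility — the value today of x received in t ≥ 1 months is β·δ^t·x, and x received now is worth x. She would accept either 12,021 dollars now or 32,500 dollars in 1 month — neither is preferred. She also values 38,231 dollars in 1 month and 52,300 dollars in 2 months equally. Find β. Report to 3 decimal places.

β ≈ 0.506

From the later pair, β·δ^1·38231 = β·δ^2·52300; dividing through, δ = 38231/52300 = 0.73099.
Now use the now-vs-future pair: 12021 = β·δ·32500 gives β = 12021/(0.73099·32500) ≈ 0.506.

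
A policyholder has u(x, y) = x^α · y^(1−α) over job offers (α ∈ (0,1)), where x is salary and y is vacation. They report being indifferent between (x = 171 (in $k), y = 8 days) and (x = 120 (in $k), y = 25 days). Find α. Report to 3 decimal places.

Indifference: 171^α · 8^(1−α) = 120^α · 25^(1−α).
Taking logs: α·ln 171 + (1−α)·ln 8 = α·ln 120 + (1−α)·ln 25, i.e. α·0.354172 = (1−α)·1.139434.
With A = 0.354172 and B = 1.139434: α·A = (1−α)·B, so α = B/(A+B) = 1.139434/1.493606 ≈ 0.763.

α ≈ 0.763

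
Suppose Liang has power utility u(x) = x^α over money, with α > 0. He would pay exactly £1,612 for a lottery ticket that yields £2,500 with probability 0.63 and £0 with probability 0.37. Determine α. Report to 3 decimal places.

α ≈ 1.053

EU(lottery) = 0.63·2500^α + 0.37·0 = 0.63·2500^α.
Equating: 1612^α = 0.63·2500^α, i.e. 0.6448^α = 0.63.
α = ln(0.63) / ln(1612/2500) = -0.462035/-0.438815 ≈ 1.053.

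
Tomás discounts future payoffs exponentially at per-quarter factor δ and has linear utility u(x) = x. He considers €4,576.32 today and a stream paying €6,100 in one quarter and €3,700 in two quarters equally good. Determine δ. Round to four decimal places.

Equating present values: 4576.32 = 6100δ + 3700δ².
Rearranged: 3700δ² + 6100δ − 4576.32 = 0.
δ = (−6100 + √(6100² + 4·3700·4576.32)) / (2·3700) = (−6100 + √104939536.00) / 7400 ≈ 0.5600.

δ ≈ 0.5600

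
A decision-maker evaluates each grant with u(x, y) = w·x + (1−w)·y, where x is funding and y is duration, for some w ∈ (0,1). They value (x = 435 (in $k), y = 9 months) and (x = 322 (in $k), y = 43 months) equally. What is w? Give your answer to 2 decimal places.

w = 0.23

Indifference: w·435 + (1−w)·9 = w·322 + (1−w)·43.
Collecting terms: w·113 = (1−w)·34.
Hence w = 34/(113+34) = 34/147 = 0.23.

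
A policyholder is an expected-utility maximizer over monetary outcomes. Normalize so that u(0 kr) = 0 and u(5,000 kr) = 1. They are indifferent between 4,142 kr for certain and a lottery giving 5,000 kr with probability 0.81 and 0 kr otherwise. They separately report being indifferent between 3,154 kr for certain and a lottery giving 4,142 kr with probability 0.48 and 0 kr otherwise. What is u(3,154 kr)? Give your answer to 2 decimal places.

First, u(4,142 kr) = 0.81·u(5,000 kr) + 0.19·u(0 kr) = 0.81.
The second indifference gives u(3,154 kr) = 0.48·u(4,142 kr) + 0.52·u(0 kr) = 0.48·0.81 + 0.52·0.00 = 0.3888.

0.39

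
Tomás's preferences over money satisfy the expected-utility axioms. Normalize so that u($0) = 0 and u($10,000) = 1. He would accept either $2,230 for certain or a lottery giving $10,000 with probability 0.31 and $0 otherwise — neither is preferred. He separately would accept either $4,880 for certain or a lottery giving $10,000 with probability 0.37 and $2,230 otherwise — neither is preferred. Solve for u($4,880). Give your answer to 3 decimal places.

0.565

The first gamble pins u($2,230): it must equal 0.31·1 + 0.69·0 = 0.31.
Then u($4,880) = 0.37·u($10,000) + 0.63·u($2,230) = 0.37·1.00 + 0.63·0.31 = 0.5653.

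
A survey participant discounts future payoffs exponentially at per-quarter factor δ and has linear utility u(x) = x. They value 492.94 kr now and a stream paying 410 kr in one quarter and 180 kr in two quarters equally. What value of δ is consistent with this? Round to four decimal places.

The stream is worth 410δ + 180δ² today, so 410δ + 180δ² = 492.94.
That is, 180δ² + 410δ − 492.94 = 0, a quadratic in δ.
By the quadratic formula (taking the positive root), δ = (−410 + √523016.80) / 360 ≈ 0.8700.

δ ≈ 0.8700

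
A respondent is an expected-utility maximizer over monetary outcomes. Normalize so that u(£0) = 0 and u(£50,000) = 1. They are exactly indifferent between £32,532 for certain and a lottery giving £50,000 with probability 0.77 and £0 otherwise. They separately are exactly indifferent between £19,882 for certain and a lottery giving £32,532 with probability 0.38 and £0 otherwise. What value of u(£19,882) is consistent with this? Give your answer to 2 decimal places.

0.29

The first gamble pins u(£32,532): it must equal 0.77·1 + 0.23·0 = 0.77.
Chaining: u(£19,882) = 0.38·0.77 + 0.62·0.00 = 0.2926.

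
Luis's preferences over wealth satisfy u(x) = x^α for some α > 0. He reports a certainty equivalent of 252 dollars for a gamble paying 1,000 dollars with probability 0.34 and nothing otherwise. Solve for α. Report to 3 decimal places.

EU(lottery) = 0.34·1000^α + 0.66·0 = 0.34·1000^α.
Setting u(252) equal to that: 252^α = 0.34·1000^α ⇒ (252/1000)^α = 0.34.
α = ln(0.34) / ln(252/1000) = -1.078810/-1.378326 ≈ 0.783.

α ≈ 0.783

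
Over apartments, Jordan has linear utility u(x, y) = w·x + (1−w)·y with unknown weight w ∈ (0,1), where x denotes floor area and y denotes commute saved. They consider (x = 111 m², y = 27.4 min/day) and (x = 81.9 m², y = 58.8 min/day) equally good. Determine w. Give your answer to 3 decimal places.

w = 0.519

Indifference: w·111 + (1−w)·27.4 = w·81.9 + (1−w)·58.8.
w·(111−81.9) = (1−w)·(58.8−27.4), i.e. w·29.1 = (1−w)·31.4.
The marginal rate of substitution is 31.4/29.1, so w = 31.4/(29.1+31.4) = 0.519.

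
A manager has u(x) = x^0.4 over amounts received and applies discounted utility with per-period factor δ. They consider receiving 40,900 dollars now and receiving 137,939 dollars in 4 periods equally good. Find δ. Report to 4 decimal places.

Equating discounted utilities: u(40900) = δ^4·u(137939) ⇒ δ^4 = u(40900)/u(137939).
Since u(x) = x^0.4, δ^4 = (40900/137939)^0.4 = 0.29651^0.4 = 0.61491.
Taking the 4th root: δ = 0.61491^(1/4) ≈ 0.8855.

δ ≈ 0.8855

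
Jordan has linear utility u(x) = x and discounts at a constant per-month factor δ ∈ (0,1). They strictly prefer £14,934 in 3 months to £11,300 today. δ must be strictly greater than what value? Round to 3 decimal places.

Under u(x) = x this choice says 11300 < δ^3·14934.
Dividing by 14934: δ^3 > 0.75666. Both sides are positive, so the cube root keeps the direction.
δ > (11300/14934)^(1/3) ≈ 0.911.

δ > 0.911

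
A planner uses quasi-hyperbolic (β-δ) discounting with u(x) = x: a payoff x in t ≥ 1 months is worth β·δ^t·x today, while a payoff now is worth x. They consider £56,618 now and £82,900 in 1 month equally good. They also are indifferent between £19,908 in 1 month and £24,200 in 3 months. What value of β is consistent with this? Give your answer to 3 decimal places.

β ≈ 0.753

From the later pair, β·δ^1·19908 = β·δ^3·24200; dividing through, δ^2 = 19908/24200 = 0.82264, so δ = 0.90700.
Now use the now-vs-future pair: 56618 = β·δ·82900 gives β = 56618/(0.90700·82900) ≈ 0.753.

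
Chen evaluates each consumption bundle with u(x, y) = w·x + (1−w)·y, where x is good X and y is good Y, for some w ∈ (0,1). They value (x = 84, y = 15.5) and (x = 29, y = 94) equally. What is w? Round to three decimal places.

Indifference: w·84 + (1−w)·15.5 = w·29 + (1−w)·94.
Rearranging, 55·w − 78.5·(1−w) = 0.
The marginal rate of substitution is 78.5/55, so w = 78.5/(55+78.5) = 0.588.

w = 0.588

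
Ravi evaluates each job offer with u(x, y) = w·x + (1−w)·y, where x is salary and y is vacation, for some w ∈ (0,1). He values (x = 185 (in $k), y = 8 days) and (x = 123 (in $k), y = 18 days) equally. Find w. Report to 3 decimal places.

Indifference: w·185 + (1−w)·8 = w·123 + (1−w)·18.
Rearranging, 62·w − 10·(1−w) = 0.
The marginal rate of substitution is 10/62, so w = 10/(62+10) = 0.139.

w = 0.139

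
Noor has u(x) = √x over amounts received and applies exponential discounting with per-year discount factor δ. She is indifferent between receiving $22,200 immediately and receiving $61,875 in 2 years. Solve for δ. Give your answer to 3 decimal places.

The payoff in 2 years is discounted by δ^2, so u(22200) = δ^2·u(61875) and δ^2 = u(22200)/u(61875).
With u(x) = √x: δ^2 = √22200/√61875 = √(22200/61875) = 0.59899.
Hence δ = (0.59899)^(1/2) = 0.77394.

δ ≈ 0.774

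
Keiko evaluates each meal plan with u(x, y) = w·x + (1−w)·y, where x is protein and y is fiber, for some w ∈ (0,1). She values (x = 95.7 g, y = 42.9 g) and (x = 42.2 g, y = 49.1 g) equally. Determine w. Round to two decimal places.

w = 0.10

u(95.7,42.9) = u(42.2,49.1) means w·95.7 + (1−w)·42.9 = w·42.2 + (1−w)·49.1.
Rearranging, 53.5·w − 6.2·(1−w) = 0.
Hence w = 6.2/(53.5+6.2) = 6.2/59.7 = 0.10.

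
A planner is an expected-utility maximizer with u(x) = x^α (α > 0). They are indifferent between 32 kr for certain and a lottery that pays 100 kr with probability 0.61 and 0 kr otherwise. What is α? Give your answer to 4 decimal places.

Since u(0) = 0, the lottery's EU is 0.61·100^α.
Setting u(32) equal to that: 32^α = 0.61·100^α ⇒ (32/100)^α = 0.61.
Take logs: α = ln 0.61 / ln(32/100) ≈ 0.433809.

α ≈ 0.4338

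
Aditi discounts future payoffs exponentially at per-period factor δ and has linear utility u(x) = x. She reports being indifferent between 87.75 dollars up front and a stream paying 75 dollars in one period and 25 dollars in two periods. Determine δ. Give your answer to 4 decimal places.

Equating present values: 87.75 = 75δ + 25δ².
Rearranged: 25δ² + 75δ − 87.75 = 0.
The positive root is δ = [−75 + √(75² + 4·25·87.75)] / (2·25) = (−75 + 120.000)/50 ≈ 0.9000.

δ ≈ 0.9000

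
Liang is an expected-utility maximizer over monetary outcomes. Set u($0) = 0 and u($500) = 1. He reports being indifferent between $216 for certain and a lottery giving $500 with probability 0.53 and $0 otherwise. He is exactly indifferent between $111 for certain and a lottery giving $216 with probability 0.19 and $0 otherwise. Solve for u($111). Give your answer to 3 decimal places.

0.101

First, u($216) = 0.53·u($500) + 0.47·u($0) = 0.53.
The second indifference gives u($111) = 0.19·u($216) + 0.81·u($0) = 0.19·0.53 + 0.81·0.00 = 0.1007.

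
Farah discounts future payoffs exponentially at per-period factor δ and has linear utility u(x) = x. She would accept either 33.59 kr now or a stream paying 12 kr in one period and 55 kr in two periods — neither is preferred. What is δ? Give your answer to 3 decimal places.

δ ≈ 0.680

Equating present values: 33.59 = 12δ + 55δ².
That is, 55δ² + 12δ − 33.59 = 0, a quadratic in δ.
The positive root is δ = [−12 + √(12² + 4·55·33.59)] / (2·55) = (−12 + 86.797)/110 ≈ 0.680.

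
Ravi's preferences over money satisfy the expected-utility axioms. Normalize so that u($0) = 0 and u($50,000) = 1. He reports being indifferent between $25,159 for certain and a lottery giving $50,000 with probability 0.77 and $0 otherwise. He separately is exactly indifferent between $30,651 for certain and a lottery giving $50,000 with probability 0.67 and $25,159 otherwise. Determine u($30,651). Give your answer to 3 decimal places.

The first gamble pins u($25,159): it must equal 0.77·1 + 0.23·0 = 0.77.
Chaining: u($30,651) = 0.67·1.00 + 0.33·0.77 = 0.9241.

0.924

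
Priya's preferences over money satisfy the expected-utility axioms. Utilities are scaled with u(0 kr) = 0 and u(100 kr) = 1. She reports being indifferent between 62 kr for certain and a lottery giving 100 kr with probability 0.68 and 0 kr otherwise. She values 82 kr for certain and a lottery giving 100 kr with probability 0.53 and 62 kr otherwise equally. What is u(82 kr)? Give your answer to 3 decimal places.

From the first indifference, u(62 kr) = 0.68·u(100 kr) + 0.32·u(0 kr) = 0.68·1 + 0.32·0 = 0.68.
Then u(82 kr) = 0.53·u(100 kr) + 0.47·u(62 kr) = 0.53·1.00 + 0.47·0.68 = 0.8496.

0.850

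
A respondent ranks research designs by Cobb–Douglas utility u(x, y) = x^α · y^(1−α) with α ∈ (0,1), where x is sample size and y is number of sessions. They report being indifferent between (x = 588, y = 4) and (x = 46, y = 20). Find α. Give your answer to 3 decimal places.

The Cobb–Douglas utilities coincide, so 588^α·4^(1−α) = 46^α·20^(1−α).
(588/46)^α = (20/4)^(1−α); take logs: α·ln(588/46) = (1−α)·ln(20/4), i.e. α·2.548086 = (1−α)·1.609438.
With A = 2.548086 and B = 1.609438: α·A = (1−α)·B, so α = B/(A+B) = 1.609438/4.157524 ≈ 0.387.

α ≈ 0.387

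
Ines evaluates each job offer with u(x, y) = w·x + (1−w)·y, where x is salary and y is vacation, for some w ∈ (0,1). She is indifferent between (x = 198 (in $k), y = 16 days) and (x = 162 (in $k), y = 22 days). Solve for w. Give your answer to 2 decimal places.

w = 0.14

Equating utilities: w·198 + (1−w)·16 = w·162 + (1−w)·22.
Rearranging, 36·w − 6·(1−w) = 0.
Hence w = 6/(36+6) = 6/42 = 0.14.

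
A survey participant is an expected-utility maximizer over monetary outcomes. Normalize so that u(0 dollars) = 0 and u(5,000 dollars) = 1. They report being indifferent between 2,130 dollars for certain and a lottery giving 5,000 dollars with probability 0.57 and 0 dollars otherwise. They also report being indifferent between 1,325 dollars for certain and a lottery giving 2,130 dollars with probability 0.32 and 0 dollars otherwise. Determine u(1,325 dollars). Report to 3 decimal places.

From the first indifference, u(2,130 dollars) = 0.57·u(5,000 dollars) + 0.43·u(0 dollars) = 0.57·1 + 0.43·0 = 0.57.
Chaining: u(1,325 dollars) = 0.32·0.57 + 0.68·0.00 = 0.1824.

0.182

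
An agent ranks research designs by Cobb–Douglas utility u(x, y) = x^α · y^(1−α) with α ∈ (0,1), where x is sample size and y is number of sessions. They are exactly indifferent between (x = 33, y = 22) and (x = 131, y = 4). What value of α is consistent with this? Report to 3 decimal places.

α ≈ 0.553

The Cobb–Douglas utilities coincide, so 33^α·22^(1−α) = 131^α·4^(1−α).
(33/131)^α = (4/22)^(1−α); take logs: α·ln(33/131) = (1−α)·ln(4/22), i.e. α·-1.378690 = (1−α)·-1.704748.
So α/(1−α) = (-1.704748)/(-1.378690) = 1.236498, and α = 1.236498/2.236498 ≈ 0.553.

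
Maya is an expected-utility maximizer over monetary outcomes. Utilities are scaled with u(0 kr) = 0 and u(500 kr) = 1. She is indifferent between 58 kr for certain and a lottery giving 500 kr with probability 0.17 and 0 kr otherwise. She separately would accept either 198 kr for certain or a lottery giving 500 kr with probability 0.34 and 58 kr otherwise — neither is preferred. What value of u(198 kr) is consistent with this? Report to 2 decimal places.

0.45

From the first indifference, u(58 kr) = 0.17·u(500 kr) + 0.83·u(0 kr) = 0.17·1 + 0.83·0 = 0.17.
The second indifference gives u(198 kr) = 0.34·u(500 kr) + 0.66·u(58 kr) = 0.34·1.00 + 0.66·0.17 = 0.4522.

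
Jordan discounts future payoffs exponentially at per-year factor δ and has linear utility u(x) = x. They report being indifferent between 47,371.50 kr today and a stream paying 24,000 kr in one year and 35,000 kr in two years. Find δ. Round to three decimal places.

δ ≈ 0.870

Present value of the stream is 24000·δ + 35000·δ². Indifference gives 24000δ + 35000δ² = 47371.50.
So 35000δ² + 24000δ − 47371.50 = 0.
The positive root is δ = [−24000 + √(24000² + 4·35000·47371.50)] / (2·35000) = (−24000 + 84900.000)/70000 ≈ 0.870.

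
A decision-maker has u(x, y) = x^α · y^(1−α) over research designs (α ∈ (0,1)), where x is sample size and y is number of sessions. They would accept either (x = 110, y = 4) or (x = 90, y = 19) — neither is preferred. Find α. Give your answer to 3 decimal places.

Indifference: 110^α · 4^(1−α) = 90^α · 19^(1−α).
(110/90)^α = (19/4)^(1−α); take logs: α·ln(110/90) = (1−α)·ln(19/4), i.e. α·0.200671 = (1−α)·1.558145.
With A = 0.200671 and B = 1.558145: α·A = (1−α)·B, so α = B/(A+B) = 1.558145/1.758816 ≈ 0.886.

α ≈ 0.886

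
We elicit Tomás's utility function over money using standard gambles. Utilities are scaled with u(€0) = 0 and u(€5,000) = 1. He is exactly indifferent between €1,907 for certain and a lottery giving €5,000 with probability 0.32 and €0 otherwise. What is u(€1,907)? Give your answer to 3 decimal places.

0.320

By the standard-gamble method, u(€1,907) is just the indifference probability on the best outcome: 0.32.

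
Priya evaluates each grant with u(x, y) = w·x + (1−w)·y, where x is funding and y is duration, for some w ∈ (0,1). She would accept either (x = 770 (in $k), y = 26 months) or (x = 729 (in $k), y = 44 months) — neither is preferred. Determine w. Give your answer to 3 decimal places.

w = 0.305

Equating utilities: w·770 + (1−w)·26 = w·729 + (1−w)·44.
Collecting terms: w·41 = (1−w)·18.
So w/(1−w) = 18/41 = 0.4390, giving w = 18/(41+18) = 0.305.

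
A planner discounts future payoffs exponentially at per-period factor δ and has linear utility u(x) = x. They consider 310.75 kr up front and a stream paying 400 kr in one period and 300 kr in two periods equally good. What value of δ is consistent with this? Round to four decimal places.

δ ≈ 0.5500

The stream is worth 400δ + 300δ² today, so 400δ + 300δ² = 310.75.
So 300δ² + 400δ − 310.75 = 0.
The positive root is δ = [−400 + √(400² + 4·300·310.75)] / (2·300) = (−400 + 730.000)/600 ≈ 0.5500.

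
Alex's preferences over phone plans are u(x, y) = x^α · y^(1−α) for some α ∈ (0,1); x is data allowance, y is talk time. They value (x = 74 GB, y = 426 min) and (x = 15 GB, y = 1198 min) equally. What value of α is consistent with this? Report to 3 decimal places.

α ≈ 0.393

Indifference: 74^α · 426^(1−α) = 15^α · 1198^(1−α).
Taking logs: α·ln 74 + (1−α)·ln 426 = α·ln 15 + (1−α)·ln 1198, i.e. α·1.596015 = (1−α)·1.033969.
So α/(1−α) = (1.033969)/(1.596015) = 0.647844, and α = 0.647844/1.647844 ≈ 0.393.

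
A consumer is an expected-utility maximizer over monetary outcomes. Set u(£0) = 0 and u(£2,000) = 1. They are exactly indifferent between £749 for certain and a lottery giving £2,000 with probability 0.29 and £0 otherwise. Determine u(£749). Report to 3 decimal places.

0.290

By the standard-gamble method, u(£749) is just the indifference probability on the best outcome: 0.29.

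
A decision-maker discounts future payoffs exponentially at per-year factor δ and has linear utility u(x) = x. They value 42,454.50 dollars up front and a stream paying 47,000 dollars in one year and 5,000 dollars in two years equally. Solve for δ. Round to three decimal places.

The stream is worth 47000δ + 5000δ² today, so 47000δ + 5000δ² = 42454.50.
So 5000δ² + 47000δ − 42454.50 = 0.
The positive root is δ = [−47000 + √(47000² + 4·5000·42454.50)] / (2·5000) = (−47000 + 55300.000)/10000 ≈ 0.830.

δ ≈ 0.830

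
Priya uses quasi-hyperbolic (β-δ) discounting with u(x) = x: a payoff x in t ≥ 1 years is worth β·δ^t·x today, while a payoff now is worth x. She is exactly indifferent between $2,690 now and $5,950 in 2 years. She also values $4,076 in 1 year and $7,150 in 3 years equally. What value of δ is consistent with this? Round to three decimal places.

δ ≈ 0.755

From the later pair, β·δ^1·4076 = β·δ^3·7150; dividing through, δ^2 = 4076/7150 = 0.57007, so δ = 0.75503.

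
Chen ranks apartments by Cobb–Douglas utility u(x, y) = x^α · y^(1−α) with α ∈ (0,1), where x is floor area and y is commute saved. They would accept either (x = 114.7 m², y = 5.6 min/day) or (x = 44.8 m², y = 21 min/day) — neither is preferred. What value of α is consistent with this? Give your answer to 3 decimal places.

Indifference: 114.7^α · 5.6^(1−α) = 44.8^α · 21^(1−α).
(114.7/44.8)^α = (21/5.6)^(1−α); take logs: α·ln(114.7/44.8) = (1−α)·ln(21/5.6), i.e. α·0.940112 = (1−α)·1.321756.
With A = 0.940112 and B = 1.321756: α·A = (1−α)·B, so α = B/(A+B) = 1.321756/2.261868 ≈ 0.584.

α ≈ 0.584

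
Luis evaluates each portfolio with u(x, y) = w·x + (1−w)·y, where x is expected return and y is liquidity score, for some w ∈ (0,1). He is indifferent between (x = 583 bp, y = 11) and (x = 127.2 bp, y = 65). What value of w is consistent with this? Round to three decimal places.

w = 0.106

u(583,11) = u(127.2,65) means w·583 + (1−w)·11 = w·127.2 + (1−w)·65.
Collecting terms: w·455.8 = (1−w)·54.
The marginal rate of substitution is 54/455.8, so w = 54/(455.8+54) = 0.106.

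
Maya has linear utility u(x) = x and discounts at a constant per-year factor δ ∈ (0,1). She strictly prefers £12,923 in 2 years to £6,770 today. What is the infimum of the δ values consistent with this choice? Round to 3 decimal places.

δ > 0.724

Comparing present values: 6770 < δ^2·12923.
So δ^2 > 6770/12923 = 0.52387; taking the square root of both positive sides preserves the inequality.
δ > (6770/12923)^(1/2) ≈ 0.724.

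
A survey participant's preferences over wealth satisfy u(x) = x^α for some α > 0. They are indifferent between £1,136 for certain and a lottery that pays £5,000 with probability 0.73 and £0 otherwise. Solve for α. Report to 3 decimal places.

α ≈ 0.212

Since u(0) = 0, the lottery's EU is 0.73·5000^α.
Setting u(1136) equal to that: 1136^α = 0.73·5000^α ⇒ (1136/5000)^α = 0.73.
Take logs: α = ln 0.73 / ln(1136/5000) ≈ 0.21237.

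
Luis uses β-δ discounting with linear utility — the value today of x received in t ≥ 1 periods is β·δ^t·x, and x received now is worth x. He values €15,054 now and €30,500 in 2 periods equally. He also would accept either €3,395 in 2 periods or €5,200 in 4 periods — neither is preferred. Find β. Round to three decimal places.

From the later pair, β·δ^2·3395 = β·δ^4·5200; dividing through, δ^2 = 3395/5200 = 0.65288, so δ = 0.80801.
The first indifference: 15054 = β·δ^2·30500, so β = 15054/(δ^2·30500) = 15054/(0.65288·30500) ≈ 0.756.

β ≈ 0.756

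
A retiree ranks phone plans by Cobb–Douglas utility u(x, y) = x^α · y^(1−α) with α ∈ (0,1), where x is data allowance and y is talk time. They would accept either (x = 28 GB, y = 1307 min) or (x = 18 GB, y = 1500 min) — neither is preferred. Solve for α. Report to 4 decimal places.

Indifference: 28^α · 1307^(1−α) = 18^α · 1500^(1−α).
Taking logs: α·ln 28 + (1−α)·ln 1307 = α·ln 18 + (1−α)·ln 1500, i.e. α·0.4418328 = (1−α)·0.1377307.
With A = 0.4418328 and B = 0.1377307: α·A = (1−α)·B, so α = B/(A+B) = 0.1377307/0.5795635 ≈ 0.2376.

α ≈ 0.2376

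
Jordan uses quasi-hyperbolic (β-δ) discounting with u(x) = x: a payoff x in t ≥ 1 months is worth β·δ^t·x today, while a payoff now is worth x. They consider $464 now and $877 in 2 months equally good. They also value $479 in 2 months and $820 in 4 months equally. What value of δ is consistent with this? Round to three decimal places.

From the later pair, β·δ^2·479 = β·δ^4·820; dividing through, δ^2 = 479/820 = 0.58415, so δ = 0.76429.

δ ≈ 0.764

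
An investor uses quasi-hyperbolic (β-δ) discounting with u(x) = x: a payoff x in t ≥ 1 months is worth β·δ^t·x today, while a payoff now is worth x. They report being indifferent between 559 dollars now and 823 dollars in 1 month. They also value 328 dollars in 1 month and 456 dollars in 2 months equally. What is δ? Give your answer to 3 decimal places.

The second indifference involves only future payoffs, so β cancels: β·δ^1·328 = β·δ^2·456, giving δ = 328/456 = 0.71930.

δ ≈ 0.719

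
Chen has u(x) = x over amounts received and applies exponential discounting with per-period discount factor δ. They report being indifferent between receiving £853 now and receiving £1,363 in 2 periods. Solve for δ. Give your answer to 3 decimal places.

The payoff in 2 periods is discounted by δ^2, so u(853) = δ^2·u(1363) and δ^2 = u(853)/u(1363).
With u(x) = x: δ^2 = 853/1363 = 0.62583.
Hence δ = (0.62583)^(1/2) = 0.79109.

δ ≈ 0.791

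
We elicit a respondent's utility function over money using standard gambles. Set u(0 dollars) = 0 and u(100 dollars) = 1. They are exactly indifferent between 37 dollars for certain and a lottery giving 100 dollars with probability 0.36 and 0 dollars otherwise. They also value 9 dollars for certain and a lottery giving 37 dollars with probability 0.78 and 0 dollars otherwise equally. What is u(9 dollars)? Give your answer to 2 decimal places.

First, u(37 dollars) = 0.36·u(100 dollars) + 0.64·u(0 dollars) = 0.36.
Chaining: u(9 dollars) = 0.78·0.36 + 0.22·0.00 = 0.2808.

0.28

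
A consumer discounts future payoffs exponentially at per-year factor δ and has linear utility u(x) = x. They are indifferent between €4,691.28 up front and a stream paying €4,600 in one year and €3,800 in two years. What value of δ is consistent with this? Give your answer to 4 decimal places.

δ ≈ 0.6600

Present value of the stream is 4600·δ + 3800·δ². Indifference gives 4600δ + 3800δ² = 4691.28.
That is, 3800δ² + 4600δ − 4691.28 = 0, a quadratic in δ.
δ = (−4600 + √(4600² + 4·3800·4691.28)) / (2·3800) = (−4600 + √92467456.00) / 7600 ≈ 0.6600.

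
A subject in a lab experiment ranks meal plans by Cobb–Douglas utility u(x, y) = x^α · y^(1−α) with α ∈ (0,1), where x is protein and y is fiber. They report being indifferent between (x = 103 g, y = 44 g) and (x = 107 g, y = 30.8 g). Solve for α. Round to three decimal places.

α ≈ 0.903

Indifference: 103^α · 44^(1−α) = 107^α · 30.8^(1−α).
Rearrange to (103/107)^α = (30.8/44)^(1−α) and take logs: α·-0.038100 = (1−α)·-0.356675.
With A = -0.038100 and B = -0.356675: α·A = (1−α)·B, so α = B/(A+B) = -0.356675/-0.394775 ≈ 0.903.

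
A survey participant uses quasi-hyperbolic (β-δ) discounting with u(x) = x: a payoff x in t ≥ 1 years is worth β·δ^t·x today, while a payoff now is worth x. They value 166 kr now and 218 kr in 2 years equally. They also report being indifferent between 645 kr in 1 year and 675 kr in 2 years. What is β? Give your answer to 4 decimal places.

The second indifference involves only future payoffs, so β cancels: β·δ^1·645 = β·δ^2·675, giving δ = 645/675 = 0.95556.
Now use the now-vs-future pair: 166 = β·δ^2·218 gives β = 166/(0.91309·218) ≈ 0.8339.

β ≈ 0.8339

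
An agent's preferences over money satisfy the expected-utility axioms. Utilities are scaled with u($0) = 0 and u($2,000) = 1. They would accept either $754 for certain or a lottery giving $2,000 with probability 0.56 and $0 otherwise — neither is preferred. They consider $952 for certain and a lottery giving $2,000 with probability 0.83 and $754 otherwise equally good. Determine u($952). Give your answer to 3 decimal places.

0.925

From the first indifference, u($754) = 0.56·u($2,000) + 0.44·u($0) = 0.56·1 + 0.44·0 = 0.56.
Chaining: u($952) = 0.83·1.00 + 0.17·0.56 = 0.9252.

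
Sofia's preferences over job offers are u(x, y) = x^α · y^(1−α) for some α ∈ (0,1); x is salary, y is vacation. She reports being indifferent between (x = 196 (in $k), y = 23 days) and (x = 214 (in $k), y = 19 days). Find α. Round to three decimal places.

α ≈ 0.685

Set the two utilities equal: 196^α·23^(1−α) = 214^α·19^(1−α).
Taking logs: α·ln 196 + (1−α)·ln 23 = α·ln 214 + (1−α)·ln 19, i.e. α·-0.087861 = (1−α)·-0.191055.
With A = -0.087861 and B = -0.191055: α·A = (1−α)·B, so α = B/(A+B) = -0.191055/-0.278916 ≈ 0.685.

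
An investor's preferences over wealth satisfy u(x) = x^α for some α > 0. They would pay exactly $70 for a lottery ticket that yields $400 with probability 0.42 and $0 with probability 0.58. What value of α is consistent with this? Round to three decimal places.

α ≈ 0.498

EU(lottery) = 0.42·400^α + 0.58·0 = 0.42·400^α.
Setting u(70) equal to that: 70^α = 0.42·400^α ⇒ (70/400)^α = 0.42.
Taking logs: α·ln(70/400) = ln(0.42), so α = -0.867501 / -1.742969 ≈ 0.498.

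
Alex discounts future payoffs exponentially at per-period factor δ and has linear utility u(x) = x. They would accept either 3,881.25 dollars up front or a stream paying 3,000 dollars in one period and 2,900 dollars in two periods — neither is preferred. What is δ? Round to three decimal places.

δ ≈ 0.750

Equating present values: 3881.25 = 3000δ + 2900δ².
Rearranged: 2900δ² + 3000δ − 3881.25 = 0.
By the quadratic formula (taking the positive root), δ = (−3000 + √54022500.00) / 5800 ≈ 0.750.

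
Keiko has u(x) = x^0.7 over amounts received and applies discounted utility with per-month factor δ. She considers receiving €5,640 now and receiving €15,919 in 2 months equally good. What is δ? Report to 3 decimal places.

δ ≈ 0.695

Equating discounted utilities: u(5640) = δ^2·u(15919) ⇒ δ^2 = u(5640)/u(15919).
Since u(x) = x^0.7, δ^2 = (5640/15919)^0.7 = 0.35429^0.7 = 0.48368.
So δ = 0.48368^(1/2) ≈ 0.695.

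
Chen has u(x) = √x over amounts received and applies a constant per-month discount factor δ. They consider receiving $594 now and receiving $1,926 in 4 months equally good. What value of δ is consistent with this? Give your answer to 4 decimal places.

Equating discounted utilities: u(594) = δ^4·u(1926) ⇒ δ^4 = u(594)/u(1926).
With u(x) = √x: δ^4 = √594/√1926 = √(594/1926) = 0.55535.
Taking the 4th root: δ = 0.55535^(1/4) ≈ 0.8633.

δ ≈ 0.8633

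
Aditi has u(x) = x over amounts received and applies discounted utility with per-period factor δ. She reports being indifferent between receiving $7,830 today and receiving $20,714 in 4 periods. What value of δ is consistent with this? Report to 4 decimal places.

δ ≈ 0.7841

Indifference means u(7830) = δ^4 · u(20714), so δ^4 = u(7830)/u(20714).
With u(x) = x: δ^4 = 7830/20714 = 0.37801.
Hence δ = (0.37801)^(1/4) = 0.784105.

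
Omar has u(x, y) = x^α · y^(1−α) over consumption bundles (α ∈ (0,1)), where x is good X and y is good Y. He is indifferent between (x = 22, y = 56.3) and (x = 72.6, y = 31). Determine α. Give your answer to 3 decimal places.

α ≈ 0.333

Set the two utilities equal: 22^α·56.3^(1−α) = 72.6^α·31^(1−α).
(22/72.6)^α = (31/56.3)^(1−α); take logs: α·ln(22/72.6) = (1−α)·ln(31/56.3), i.e. α·-1.193922 = (1−α)·-0.596707.
Thus α·(-1.790629) = -0.596707, so α = -0.596707/-1.790629 ≈ 0.333.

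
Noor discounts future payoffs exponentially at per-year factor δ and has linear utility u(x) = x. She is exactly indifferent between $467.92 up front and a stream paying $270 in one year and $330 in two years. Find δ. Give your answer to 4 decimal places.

Equating present values: 467.92 = 270δ + 330δ².
So 330δ² + 270δ − 467.92 = 0.
By the quadratic formula (taking the positive root), δ = (−270 + √690554.40) / 660 ≈ 0.8500.

δ ≈ 0.8500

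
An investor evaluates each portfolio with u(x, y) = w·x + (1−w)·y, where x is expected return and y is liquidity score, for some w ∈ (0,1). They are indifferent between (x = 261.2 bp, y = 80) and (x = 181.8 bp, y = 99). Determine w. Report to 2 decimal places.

u(261.2,80) = u(181.8,99) means w·261.2 + (1−w)·80 = w·181.8 + (1−w)·99.
w·(261.2−181.8) = (1−w)·(99−80), i.e. w·79.4 = (1−w)·19.
The marginal rate of substitution is 19/79.4, so w = 19/(79.4+19) = 0.19.

w = 0.19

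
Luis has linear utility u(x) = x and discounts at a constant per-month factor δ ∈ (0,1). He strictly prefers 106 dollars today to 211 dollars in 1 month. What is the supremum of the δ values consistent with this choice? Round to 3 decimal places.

Comparing present values: 106 > δ·211.
Dividing through by 211 gives δ < 0.50237.

δ < 0.502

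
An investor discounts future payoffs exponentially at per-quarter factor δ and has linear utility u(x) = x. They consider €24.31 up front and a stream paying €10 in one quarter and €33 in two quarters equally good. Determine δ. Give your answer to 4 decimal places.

δ ≈ 0.7200

The stream is worth 10δ + 33δ² today, so 10δ + 33δ² = 24.31.
That is, 33δ² + 10δ − 24.31 = 0, a quadratic in δ.
δ = (−10 + √(10² + 4·33·24.31)) / (2·33) = (−10 + √3308.92) / 66 ≈ 0.7200.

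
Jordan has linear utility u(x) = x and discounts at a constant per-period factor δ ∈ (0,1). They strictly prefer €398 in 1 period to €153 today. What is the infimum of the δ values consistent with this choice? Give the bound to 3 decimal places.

δ > 0.384

The preference means 153 < δ·398.
Dividing through by 398 gives δ > 0.38442.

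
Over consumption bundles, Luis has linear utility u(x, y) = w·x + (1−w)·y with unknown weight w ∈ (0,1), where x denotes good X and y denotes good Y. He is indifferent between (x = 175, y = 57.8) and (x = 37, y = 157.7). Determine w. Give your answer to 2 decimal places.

w = 0.42

Indifference: w·175 + (1−w)·57.8 = w·37 + (1−w)·157.7.
Rearranging, 138·w − 99.9·(1−w) = 0.
Hence w = 99.9/(138+99.9) = 99.9/237.9 = 0.42.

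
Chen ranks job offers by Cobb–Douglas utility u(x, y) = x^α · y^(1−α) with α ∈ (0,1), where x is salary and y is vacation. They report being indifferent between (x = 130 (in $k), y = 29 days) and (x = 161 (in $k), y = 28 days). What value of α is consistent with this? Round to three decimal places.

α ≈ 0.141

Set the two utilities equal: 130^α·29^(1−α) = 161^α·28^(1−α).
Taking logs: α·ln 130 + (1−α)·ln 29 = α·ln 161 + (1−α)·ln 28, i.e. α·-0.213870 = (1−α)·-0.035091.
So α/(1−α) = (-0.035091)/(-0.213870) = 0.164076, and α = 0.164076/1.164076 ≈ 0.141.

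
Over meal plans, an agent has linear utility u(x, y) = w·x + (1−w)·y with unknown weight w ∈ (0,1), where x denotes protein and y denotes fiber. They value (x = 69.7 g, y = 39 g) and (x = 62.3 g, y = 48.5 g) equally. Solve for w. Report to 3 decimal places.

w = 0.562

Indifference: w·69.7 + (1−w)·39 = w·62.3 + (1−w)·48.5.
w·(69.7−62.3) = (1−w)·(48.5−39), i.e. w·7.4 = (1−w)·9.5.
So w/(1−w) = 9.5/7.4 = 1.2838, giving w = 9.5/(7.4+9.5) = 0.562.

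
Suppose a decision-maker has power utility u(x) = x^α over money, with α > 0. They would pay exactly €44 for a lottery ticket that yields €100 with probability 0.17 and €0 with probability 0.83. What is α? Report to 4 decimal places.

EU(lottery) = 0.17·100^α + 0.83·0 = 0.17·100^α.
Equating: 44^α = 0.17·100^α, i.e. 0.4400^α = 0.17.
Taking logs: α·ln(44/100) = ln(0.17), so α = -1.7719568 / -0.8209806 ≈ 2.1583.

α ≈ 2.1583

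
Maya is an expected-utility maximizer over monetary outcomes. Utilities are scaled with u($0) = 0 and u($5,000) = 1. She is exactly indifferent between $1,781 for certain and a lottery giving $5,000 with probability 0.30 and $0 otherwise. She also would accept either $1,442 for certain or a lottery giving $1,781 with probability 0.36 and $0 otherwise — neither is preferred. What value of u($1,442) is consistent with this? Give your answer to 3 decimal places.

The first gamble pins u($1,781): it must equal 0.30·1 + 0.70·0 = 0.30.
The second indifference gives u($1,442) = 0.36·u($1,781) + 0.64·u($0) = 0.36·0.30 + 0.64·0.00 = 0.1080.

0.108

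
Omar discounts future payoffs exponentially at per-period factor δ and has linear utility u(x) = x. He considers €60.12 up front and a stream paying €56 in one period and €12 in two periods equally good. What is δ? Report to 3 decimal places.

The stream is worth 56δ + 12δ² today, so 56δ + 12δ² = 60.12.
So 12δ² + 56δ − 60.12 = 0.
The positive root is δ = [−56 + √(56² + 4·12·60.12)] / (2·12) = (−56 + 77.600)/24 ≈ 0.900.

δ ≈ 0.900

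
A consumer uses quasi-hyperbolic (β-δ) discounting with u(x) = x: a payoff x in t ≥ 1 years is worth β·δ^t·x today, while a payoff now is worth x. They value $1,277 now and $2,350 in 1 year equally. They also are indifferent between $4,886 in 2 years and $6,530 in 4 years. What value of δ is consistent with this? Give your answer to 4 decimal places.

The second indifference involves only future payoffs, so β cancels: β·δ^2·4886 = β·δ^4·6530, giving δ^2 = 4886/6530 = 0.74824, so δ = 0.86501.

δ ≈ 0.8650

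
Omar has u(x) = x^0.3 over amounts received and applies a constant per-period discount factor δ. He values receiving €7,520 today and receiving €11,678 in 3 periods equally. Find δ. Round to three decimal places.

δ ≈ 0.957

The payoff in 3 periods is discounted by δ^3, so u(7520) = δ^3·u(11678) and δ^3 = u(7520)/u(11678).
Since u(x) = x^0.3, δ^3 = (7520/11678)^0.3 = 0.64395^0.3 = 0.87630.
Taking the cube root: δ = 0.87630^(1/3) ≈ 0.957.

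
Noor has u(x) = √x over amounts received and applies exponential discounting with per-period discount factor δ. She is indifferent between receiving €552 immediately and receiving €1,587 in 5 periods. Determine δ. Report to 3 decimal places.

δ ≈ 0.900

The payoff in 5 periods is discounted by δ^5, so u(552) = δ^5·u(1587) and δ^5 = u(552)/u(1587).
Since u(x) = √x, δ^5 = √(552/1587) = 0.58977.
Hence δ = (0.58977)^(1/5) = 0.89978.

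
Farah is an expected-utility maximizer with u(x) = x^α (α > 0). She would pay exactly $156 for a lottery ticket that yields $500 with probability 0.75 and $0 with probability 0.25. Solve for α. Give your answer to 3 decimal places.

α ≈ 0.247

EU(lottery) = 0.75·500^α + 0.25·0 = 0.75·500^α.
Setting u(156) equal to that: 156^α = 0.75·500^α ⇒ (156/500)^α = 0.75.
Take logs: α = ln 0.75 / ln(156/500) ≈ 0.24699.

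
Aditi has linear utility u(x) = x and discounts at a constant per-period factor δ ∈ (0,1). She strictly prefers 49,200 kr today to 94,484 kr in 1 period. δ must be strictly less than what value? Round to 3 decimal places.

Under u(x) = x this choice says 49200 > δ·94484.
Dividing through by 94484 gives δ < 0.52072.

δ < 0.521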